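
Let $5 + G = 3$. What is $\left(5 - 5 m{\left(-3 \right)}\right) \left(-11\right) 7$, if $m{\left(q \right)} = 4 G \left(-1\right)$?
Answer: $2695$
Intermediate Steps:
$G = -2$ ($G = -5 + 3 = -2$)
$m{\left(q \right)} = 8$ ($m{\left(q \right)} = 4 \left(-2\right) \left(-1\right) = \left(-8\right) \left(-1\right) = 8$)
$\left(5 - 5 m{\left(-3 \right)}\right) \left(-11\right) 7 = \left(5 - 40\right) \left(-11\right) 7 = \left(-35\right) \left(-11\right) 7 = 385 \cdot 7 = 2695$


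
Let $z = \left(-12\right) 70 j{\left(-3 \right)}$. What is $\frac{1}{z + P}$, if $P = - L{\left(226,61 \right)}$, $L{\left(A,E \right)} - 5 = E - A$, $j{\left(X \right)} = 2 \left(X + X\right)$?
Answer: $\frac{1}{10240} \approx 9.7656 \cdot 10^{-5}$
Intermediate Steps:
$j{\left(X \right)} = 4 X$ ($j{\left(X \right)} = 2 \cdot 2 X = 4 X$)
$L{\left(A,E \right)} = 5 + E - A$ ($L{\left(A,E \right)} = 5 - \left(A - E\right) = 5 + E - A$)
$P = 160$ ($P = - (5 + 61 - 226) = \left(-1\right) \left(-160\right) = 160$)
$z = 10080$ ($z = \left(-12\right) 70 \cdot 4 \left(-3\right) = \left(-840\right) \left(-12\right) = 10080$)
$\frac{1}{z + P} = \frac{1}{10080 + 160} = \frac{1}{10240}$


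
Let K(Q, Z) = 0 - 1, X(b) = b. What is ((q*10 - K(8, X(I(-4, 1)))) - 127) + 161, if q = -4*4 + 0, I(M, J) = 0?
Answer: -125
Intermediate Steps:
K(Q, Z) = -1
q = -16 (q = -16 + 0 = -16)
((q*10 - K(8, X(I(-4, 1)))) - 127) + 161 = ((-16*10 - 1*(-1)) - 127) + 161 = ((-160 + 1) - 127) + 161 = (-159 - 127) + 161 = -286 + 161 = -125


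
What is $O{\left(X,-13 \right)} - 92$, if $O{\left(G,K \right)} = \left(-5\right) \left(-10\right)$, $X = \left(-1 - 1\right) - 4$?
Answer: $-42$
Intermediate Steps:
$X = -6$ ($X = -2 - 4 = -6$)
$O{\left(G,K \right)} = 50$
$O{\left(X,-13 \right)} - 92 = 50 - 92 = -42$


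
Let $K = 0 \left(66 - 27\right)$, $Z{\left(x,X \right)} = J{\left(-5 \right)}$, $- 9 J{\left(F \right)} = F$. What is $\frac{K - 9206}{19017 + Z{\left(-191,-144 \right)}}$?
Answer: $- \frac{41427}{85579} \approx -0.48408$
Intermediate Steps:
$J{\left(F \right)} = - \frac{F}{9}$
$Z{\left(x,X \right)} = \frac{5}{9}$ ($Z{\left(x,X \right)} = \left(- \frac{1}{9}\right) \left(-5\right) = \frac{5}{9}$)
$K = 0$ ($K = 0 \cdot 39 = 0$)
$\frac{K - 9206}{19017 + Z{\left(-191,-144 \right)}} = \frac{0 - 9206}{19017 + \frac{5}{9}} = - \frac{9206}{\frac{171158}{9}} = \left(-9206\right) \frac{9}{171158} = - \frac{41427}{85579}$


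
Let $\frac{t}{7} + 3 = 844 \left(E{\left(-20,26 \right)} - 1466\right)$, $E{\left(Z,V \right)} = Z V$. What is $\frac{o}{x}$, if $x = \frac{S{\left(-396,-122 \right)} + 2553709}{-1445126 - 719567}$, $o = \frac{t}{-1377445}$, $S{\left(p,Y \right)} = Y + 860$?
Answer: $- \frac{3628430265591}{502658606845} \approx -7.2185$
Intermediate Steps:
$E{\left(Z,V \right)} = V Z$
$t = -11733309$ ($t = -21 + 7 \cdot 844 \left(26 \left(-20\right) - 1466\right) = -21 + 7 \cdot 844 \left(-520 - 1466\right) = -21 + 7 \cdot 844 \left(-1986\right) = -21 + 7 \left(-1676184\right) = -21 - 11733288 = -11733309$)
$S{\left(p,Y \right)} = 860 + Y$
$o = \frac{11733309}{1377445}$ ($o = - \frac{11733309}{-1377445} = \left(-11733309\right) \left(- \frac{1}{1377445}\right) = \frac{11733309}{1377445} \approx 8.5182$)
$x = - \frac{2554447}{2164693}$ ($x = \frac{\left(860 - 122\right) + 2553709}{-1445126 - 719567} = \frac{738 + 2553709}{-2164693} = 2554447 \left(- \frac{1}{2164693}\right) = - \frac{2554447}{2164693} \approx -1.18$)
$\frac{o}{x} = \frac{11733309}{1377445 \left(- \frac{2554447}{2164693}\right)} = \frac{11733309}{1377445} \left(- \frac{2164693}{2554447}\right) = - \frac{3628430265591}{502658606845}$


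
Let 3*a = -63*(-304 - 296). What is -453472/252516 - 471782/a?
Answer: -5201927113/132570900 ≈ -39.239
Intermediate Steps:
a = 12600 (a = (-63*(-304 - 296))/3 = (-63*(-600))/3 = (⅓)*37800 = 12600)
-453472/252516 - 471782/a = -453472/252516 - 471782/12600 = -453472*1/252516 - 471782*1/12600 = -113368/63129 - 235891/6300 = -5201927113/132570900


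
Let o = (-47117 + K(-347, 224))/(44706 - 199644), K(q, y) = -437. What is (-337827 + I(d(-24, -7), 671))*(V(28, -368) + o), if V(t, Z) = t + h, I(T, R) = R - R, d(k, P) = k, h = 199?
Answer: -9138059480/119 ≈ -7.6790e+7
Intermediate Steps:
I(T, R) = 0
V(t, Z) = 199 + t (V(t, Z) = t + 199 = 199 + t)
o = 767/2499 (o = (-47117 - 437)/(44706 - 199644) = -47554/(-154938) = -47554*(-1/154938) = 767/2499 ≈ 0.30692)
(-337827 + I(d(-24, -7), 671))*(V(28, -368) + o) = (-337827 + 0)*((199 + 28) + 767/2499) = -337827*(227 + 767/2499) = -337827*568040/2499 = -9138059480/119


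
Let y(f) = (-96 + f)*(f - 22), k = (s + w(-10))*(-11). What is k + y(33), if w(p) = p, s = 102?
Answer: -1705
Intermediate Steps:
k = -1012 (k = (102 - 10)*(-11) = 92*(-11) = -1012)
y(f) = (-96 + f)*(-22 + f)
k + y(33) = -1012 + (2112 + 33² - 118*33) = -1012 + (2112 + 1089 - 3894) = -1012 - 693 = -1705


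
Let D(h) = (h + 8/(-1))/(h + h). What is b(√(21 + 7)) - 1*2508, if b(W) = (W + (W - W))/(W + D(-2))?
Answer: -218084/87 - 20*√7/87 ≈ -2507.3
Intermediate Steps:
D(h) = (-8 + h)/(2*h) (D(h) = (h + 8*(-1))/((2*h)) = (h - 8)*(1/(2*h)) = (-8 + h)*(1/(2*h)) = (-8 + h)/(2*h))
b(W) = W/(5/2 + W) (b(W) = (W + (W - W))/(W + (½)*(-8 - 2)/(-2)) = (W + 0)/(W + (½)*(-½)*(-10)) = W/(W + 5/2) = W/(5/2 + W))
b(√(21 + 7)) - 1*2508 = 2*√(21 + 7)/(5 + 2*√(21 + 7)) - 1*2508 = 2*√28/(5 + 2*√28) - 2508 = 2*(2*√7)/(5 + 2*(2*√7)) - 2508 = 2*(2*√7)/(5 + 4*√7) - 2508 = 4*√7/(5 + 4*√7) - 2508 = -2508 + 4*√7/(5 + 4*√7)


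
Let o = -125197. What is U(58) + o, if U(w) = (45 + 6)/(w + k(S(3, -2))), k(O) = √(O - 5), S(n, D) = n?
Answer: (-125197*√2 + 7261375*I)/(√2 - 58*I) ≈ -1.252e+5 - 0.021429*I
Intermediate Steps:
k(O) = √(-5 + O)
U(w) = 51/(w + I*√2) (U(w) = (45 + 6)/(w + √(-5 + 3)) = 51/(w + √(-2)) = 51/(w + I*√2))
U(58) + o = 51/(58 + I*√2) - 125197 = -125197 + 51/(58 + I*√2)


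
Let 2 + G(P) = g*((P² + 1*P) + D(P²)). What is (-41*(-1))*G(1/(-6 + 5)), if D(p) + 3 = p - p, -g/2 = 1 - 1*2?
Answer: -328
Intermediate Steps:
g = 2 (g = -2*(1 - 1*2) = -2*(1 - 2) = -2*(-1) = 2)
D(p) = -3 (D(p) = -3 + (p - p) = -3 + 0 = -3)
G(P) = -8 + 2*P + 2*P² (G(P) = -2 + 2*((P² + 1*P) - 3) = -2 + 2*((P² + P) - 3) = -2 + 2*((P + P²) - 3) = -2 + 2*(-3 + P + P²) = -2 + (-6 + 2*P + 2*P²) = -8 + 2*P + 2*P²)
(-41*(-1))*G(1/(-6 + 5)) = (-41*(-1))*(-8 + 2/(-6 + 5) + 2*(1/(-6 + 5))²) = 41*(-8 + 2/(-1) + 2*(1/(-1))²) = 41*(-8 + 2*(-1) + 2*(-1)²) = 41*(-8 - 2 + 2*1) = 41*(-8 - 2 + 2) = 41*(-8) = -328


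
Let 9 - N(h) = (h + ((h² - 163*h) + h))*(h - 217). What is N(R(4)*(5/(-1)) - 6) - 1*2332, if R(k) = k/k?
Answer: 429053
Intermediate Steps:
R(k) = 1
N(h) = 9 - (-217 + h)*(h² - 161*h) (N(h) = 9 - (h + ((h² - 163*h) + h))*(h - 217) = 9 - (h + (h² - 162*h))*(-217 + h) = 9 - (h² - 161*h)*(-217 + h) = 9 - (-217 + h)*(h² - 161*h))
N(R(4)*(5/(-1)) - 6) - 1*2332 = (9 - (1*(5/(-1)) - 6)³ - 34937*(1*(5/(-1)) - 6) + 378*(1*(5/(-1)) - 6)²) - 1*2332 = (9 - (1*(5*(-1)) - 6)³ - 34937*(1*(5*(-1)) - 6) + 378*(1*(5*(-1)) - 6)²) - 2332 = (9 - (1*(-5) - 6)³ - 34937*(1*(-5) - 6) + 378*(1*(-5) - 6)²) - 2332 = (9 - (-5 - 6)³ - 34937*(-5 - 6) + 378*(-5 - 6)²) - 2332 = (9 - 1*(-11)³ - 34937*(-11) + 378*(-11)²) - 2332 = (9 - 1*(-1331) + 384307 + 378*121) - 2332 = (9 + 1331 + 384307 + 45738) - 2332 = 431385 - 2332 = 429053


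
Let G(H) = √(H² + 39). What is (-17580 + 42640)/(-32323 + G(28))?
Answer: -405007190/522387753 - 12530*√823/522387753 ≈ -0.77599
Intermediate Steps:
G(H) = √(39 + H²)
(-17580 + 42640)/(-32323 + G(28)) = (-17580 + 42640)/(-32323 + √(39 + 28²)) = 25060/(-32323 + √(39 + 784)) = 25060/(-32323 + √823)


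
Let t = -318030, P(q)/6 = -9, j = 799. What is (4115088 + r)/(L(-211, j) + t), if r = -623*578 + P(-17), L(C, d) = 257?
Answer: -3754940/317773 ≈ -11.816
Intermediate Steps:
P(q) = -54 (P(q) = 6*(-9) = -54)
r = -360148 (r = -623*578 - 54 = -360094 - 54 = -360148)
(4115088 + r)/(L(-211, j) + t) = (4115088 - 360148)/(257 - 318030) = 3754940/(-317773) = 3754940*(-1/317773) = -3754940/317773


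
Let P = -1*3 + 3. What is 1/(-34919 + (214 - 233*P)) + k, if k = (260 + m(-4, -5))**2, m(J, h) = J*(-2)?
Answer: 2492651919/34705 ≈ 71824.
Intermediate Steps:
m(J, h) = -2*J
P = 0 (P = -3 + 3 = 0)
k = 71824 (k = (260 - 2*(-4))**2 = (260 + 8)**2 = 268**2 = 71824)
1/(-34919 + (214 - 233*P)) + k = 1/(-34919 + (214 - 233*0)) + 71824 = 1/(-34919 + (214 + 0)) + 71824 = 1/(-34919 + 214) + 71824 = 1/(-34705) + 71824 = -1/34705 + 71824 = 2492651919/34705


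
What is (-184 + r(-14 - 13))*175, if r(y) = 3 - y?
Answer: -26950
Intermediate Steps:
(-184 + r(-14 - 13))*175 = (-184 + (3 - (-14 - 13)))*175 = (-184 + (3 - 1*(-27)))*175 = (-184 + (3 + 27))*175 = (-184 + 30)*175 = -154*175 = -26950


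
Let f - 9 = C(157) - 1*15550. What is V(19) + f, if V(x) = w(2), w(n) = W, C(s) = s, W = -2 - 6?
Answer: -15392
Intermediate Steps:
W = -8
w(n) = -8
V(x) = -8
f = -15384 (f = 9 + (157 - 1*15550) = 9 + (157 - 15550) = 9 - 15393 = -15384)
V(19) + f = -8 - 15384 = -15392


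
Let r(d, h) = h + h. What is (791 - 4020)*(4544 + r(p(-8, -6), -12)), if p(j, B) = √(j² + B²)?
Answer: -14595080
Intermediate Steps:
p(j, B) = √(B² + j²)
r(d, h) = 2*h
(791 - 4020)*(4544 + r(p(-8, -6), -12)) = (791 - 4020)*(4544 + 2*(-12)) = -3229*(4544 - 24) = -3229*4520 = -14595080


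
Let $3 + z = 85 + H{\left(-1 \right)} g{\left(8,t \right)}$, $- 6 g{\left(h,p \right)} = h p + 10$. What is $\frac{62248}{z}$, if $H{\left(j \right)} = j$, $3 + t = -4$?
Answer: $\frac{186744}{223} \approx 837.42$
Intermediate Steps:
$t = -7$ ($t = -3 - 4 = -7$)
$g{\left(h,p \right)} = - \frac{5}{3} - \frac{h p}{6}$ ($g{\left(h,p \right)} = - \frac{h p + 10}{6} = - \frac{10 + h p}{6} = - \frac{5}{3} - \frac{h p}{6}$)
$z = \frac{223}{3}$ ($z = -3 + \left(85 - \left(- \frac{5}{3} - \frac{4}{3} \left(-7\right)\right)\right) = -3 + \left(85 - \left(- \frac{5}{3} + \frac{28}{3}\right)\right) = -3 + \left(85 - \frac{23}{3}\right) = -3 + \frac{232}{3} = \frac{223}{3} \approx 74.333$)
$\frac{62248}{z} = \frac{62248}{\frac{223}{3}} = 62248 \cdot \frac{3}{223} = \frac{186744}{223}$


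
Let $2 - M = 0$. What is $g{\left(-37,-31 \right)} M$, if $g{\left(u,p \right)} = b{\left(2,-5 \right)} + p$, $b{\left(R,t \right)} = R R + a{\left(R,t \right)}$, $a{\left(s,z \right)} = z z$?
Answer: $-4$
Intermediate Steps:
$a{\left(s,z \right)} = z^{2}$
$M = 2$ ($M = 2 - 0 = 2 + 0 = 2$)
$b{\left(R,t \right)} = R^{2} + t^{2}$ ($b{\left(R,t \right)} = R R + t^{2} = R^{2} + t^{2}$)
$g{\left(u,p \right)} = 29 + p$ ($g{\left(u,p \right)} = \left(2^{2} + \left(-5\right)^{2}\right) + p = \left(4 + 25\right) + p = 29 + p$)
$g{\left(-37,-31 \right)} M = \left(29 - 31\right) 2 = \left(-2\right) 2 = -4$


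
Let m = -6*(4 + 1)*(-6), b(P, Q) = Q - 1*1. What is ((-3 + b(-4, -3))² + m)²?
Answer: 52441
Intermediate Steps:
b(P, Q) = -1 + Q (b(P, Q) = Q - 1 = -1 + Q)
m = 180 (m = -6*5*(-6) = -30*(-6) = 180)
((-3 + b(-4, -3))² + m)² = ((-3 + (-1 - 3))² + 180)² = ((-3 - 4)² + 180)² = ((-7)² + 180)² = (49 + 180)² = 229² = 52441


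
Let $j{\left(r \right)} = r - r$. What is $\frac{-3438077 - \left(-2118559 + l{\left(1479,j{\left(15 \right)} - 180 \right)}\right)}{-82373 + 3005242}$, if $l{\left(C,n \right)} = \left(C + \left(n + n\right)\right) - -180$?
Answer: $- \frac{1320817}{2922869} \approx -0.45189$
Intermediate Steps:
$j{\left(r \right)} = 0$
$l{\left(C,n \right)} = 180 + C + 2 n$ ($l{\left(C,n \right)} = \left(C + 2 n\right) + 180 = 180 + C + 2 n$)
$\frac{-3438077 - \left(-2118559 + l{\left(1479,j{\left(15 \right)} - 180 \right)}\right)}{-82373 + 3005242} = \frac{-3438077 + \left(2118559 - \left(180 + 1479 + 2 \left(0 - 180\right)\right)\right)}{-82373 + 3005242} = \frac{-3438077 + \left(2118559 - \left(180 + 1479 + 2 \left(-180\right)\right)\right)}{2922869} = \left(-3438077 + \left(2118559 - \left(180 + 1479 - 360\right)\right)\right) \frac{1}{2922869} = \left(-3438077 + \left(2118559 - 1299\right)\right) \frac{1}{2922869} = \left(-3438077 + 2117260\right) \frac{1}{2922869} = \left(-1320817\right) \frac{1}{2922869} = - \frac{1320817}{2922869}$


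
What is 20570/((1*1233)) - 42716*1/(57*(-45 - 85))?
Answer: 34182088/1522755 ≈ 22.448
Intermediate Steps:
20570/((1*1233)) - 42716*1/(57*(-45 - 85)) = 20570/1233 - 42716/((-130*57)) = 20570*(1/1233) - 42716/(-7410) = 20570/1233 - 42716*(-1/7410) = 20570/1233 + 21358/3705 = 34182088/1522755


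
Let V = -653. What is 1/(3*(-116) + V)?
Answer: -1/1001 ≈ -0.00099900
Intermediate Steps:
1/(3*(-116) + V) = 1/(3*(-116) - 653) = 1/(-348 - 653) = 1/(-1001) = -1/1001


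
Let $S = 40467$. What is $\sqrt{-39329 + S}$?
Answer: $\sqrt{1138} \approx 33.734$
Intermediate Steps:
$\sqrt{-39329 + S} = \sqrt{-39329 + 40467} = \sqrt{1138}$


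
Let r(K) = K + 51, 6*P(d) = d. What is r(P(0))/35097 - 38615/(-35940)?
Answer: 90473573/84092412 ≈ 1.0759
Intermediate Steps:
P(d) = d/6
r(K) = 51 + K
r(P(0))/35097 - 38615/(-35940) = (51 + (⅙)*0)/35097 - 38615/(-35940) = (51 + 0)*(1/35097) - 38615*(-1/35940) = 51*(1/35097) + 7723/7188 = 17/11699 + 7723/7188 = 90473573/84092412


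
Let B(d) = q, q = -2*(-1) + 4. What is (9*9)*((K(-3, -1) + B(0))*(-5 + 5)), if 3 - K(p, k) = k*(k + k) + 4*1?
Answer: 0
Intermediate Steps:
q = 6 (q = 2 + 4 = 6)
K(p, k) = -1 - 2*k**2 (K(p, k) = 3 - (k*(k + k) + 4*1) = 3 - (k*(2*k) + 4) = 3 - (2*k**2 + 4) = 3 - (4 + 2*k**2) = 3 + (-4 - 2*k**2) = -1 - 2*k**2)
B(d) = 6
(9*9)*((K(-3, -1) + B(0))*(-5 + 5)) = (9*9)*(((-1 - 2*(-1)**2) + 6)*(-5 + 5)) = 81*(((-1 - 2*1) + 6)*0) = 81*(((-1 - 2) + 6)*0) = 81*((-3 + 6)*0) = 81*(3*0) = 81*0 = 0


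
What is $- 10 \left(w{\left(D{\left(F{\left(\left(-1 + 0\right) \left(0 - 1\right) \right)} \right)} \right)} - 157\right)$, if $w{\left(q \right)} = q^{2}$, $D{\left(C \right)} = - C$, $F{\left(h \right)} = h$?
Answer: $1560$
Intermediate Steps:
$- 10 \left(w{\left(D{\left(F{\left(\left(-1 + 0\right) \left(0 - 1\right) \right)} \right)} \right)} - 157\right) = - 10 \left(\left(- \left(-1 + 0\right) \left(0 - 1\right)\right)^{2} - 157\right) = - 10 \left(\left(- \left(-1\right) \left(-1\right)\right)^{2} - 157\right) = - 10 \left(\left(\left(-1\right) 1\right)^{2} - 157\right) = - 10 \left(\left(-1\right)^{2} - 157\right) = - 10 \left(1 - 157\right) = \left(-10\right) \left(-156\right) = 1560$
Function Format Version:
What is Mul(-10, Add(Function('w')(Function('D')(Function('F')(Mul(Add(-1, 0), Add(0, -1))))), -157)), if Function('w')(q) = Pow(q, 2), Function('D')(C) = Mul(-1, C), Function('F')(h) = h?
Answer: 1560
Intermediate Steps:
Mul(-10, Add(Function('w')(Function('D')(Function('F')(Mul(Add(-1, 0), Add(0, -1))))), -157)) = Mul(-10, Add(Pow(Mul(-1, Mul(Add(-1, 0), Add(0, -1))), 2), -157)) = Mul(-10, Add(Pow(Mul(-1, Mul(-1, -1)), 2), -157)) = Mul(-10, Add(Pow(Mul(-1, 1), 2), -157)) = Mul(-10, Add(Pow(-1, 2), -157)) = Mul(-10, Add(1, -157)) = Mul(-10, -156) = 1560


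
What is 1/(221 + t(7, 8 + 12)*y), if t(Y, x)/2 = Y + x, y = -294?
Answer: -1/15655 ≈ -6.3877e-5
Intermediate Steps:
t(Y, x) = 2*Y + 2*x (t(Y, x) = 2*(Y + x) = 2*Y + 2*x)
1/(221 + t(7, 8 + 12)*y) = 1/(221 + (2*7 + 2*(8 + 12))*(-294)) = 1/(221 + (14 + 2*20)*(-294)) = 1/(221 + (14 + 40)*(-294)) = 1/(221 + 54*(-294)) = 1/(221 - 15876) = 1/(-15655) = -1/15655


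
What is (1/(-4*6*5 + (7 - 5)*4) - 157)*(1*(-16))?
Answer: 17585/7 ≈ 2512.1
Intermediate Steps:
(1/(-4*6*5 + (7 - 5)*4) - 157)*(1*(-16)) = (1/(-24*5 + 2*4) - 157)*(-16) = (1/(-120 + 8) - 157)*(-16) = (1/(-112) - 157)*(-16) = (-1/112 - 157)*(-16) = -17585/112*(-16) = 17585/7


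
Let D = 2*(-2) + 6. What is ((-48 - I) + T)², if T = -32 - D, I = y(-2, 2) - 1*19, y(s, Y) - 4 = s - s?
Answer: 4489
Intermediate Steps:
y(s, Y) = 4 (y(s, Y) = 4 + (s - s) = 4 + 0 = 4)
I = -15 (I = 4 - 1*19 = 4 - 19 = -15)
D = 2 (D = -4 + 6 = 2)
T = -34 (T = -32 - 1*2 = -32 - 2 = -34)
((-48 - I) + T)² = ((-48 - 1*(-15)) - 34)² = ((-48 + 15) - 34)² = (-33 - 34)² = (-67)² = 4489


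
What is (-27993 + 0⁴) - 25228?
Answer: -53221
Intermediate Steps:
(-27993 + 0⁴) - 25228 = (-27993 + 0) - 25228 = -27993 - 25228 = -53221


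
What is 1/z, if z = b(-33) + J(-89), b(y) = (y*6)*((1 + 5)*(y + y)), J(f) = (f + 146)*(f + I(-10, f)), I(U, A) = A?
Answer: 1/68262 ≈ 1.4649e-5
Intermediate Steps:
J(f) = 2*f*(146 + f) (J(f) = (f + 146)*(f + f) = (146 + f)*(2*f) = 2*f*(146 + f))
b(y) = 72*y² (b(y) = (6*y)*(6*(2*y)) = (6*y)*(12*y) = 72*y²)
z = 68262 (z = 72*(-33)² + 2*(-89)*(146 - 89) = 72*1089 + 2*(-89)*57 = 78408 - 10146 = 68262)
1/z = 1/68262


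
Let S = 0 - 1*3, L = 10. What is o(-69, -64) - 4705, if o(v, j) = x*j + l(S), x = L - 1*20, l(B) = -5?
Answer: -4070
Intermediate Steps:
S = -3 (S = 0 - 3 = -3)
x = -10 (x = 10 - 1*20 = 10 - 20 = -10)
o(v, j) = -5 - 10*j (o(v, j) = -10*j - 5 = -5 - 10*j)
o(-69, -64) - 4705 = (-5 - 10*(-64)) - 4705 = (-5 + 640) - 4705 = 635 - 4705 = -4070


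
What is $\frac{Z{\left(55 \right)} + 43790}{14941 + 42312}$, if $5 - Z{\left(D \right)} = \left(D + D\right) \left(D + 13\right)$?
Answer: $\frac{36315}{57253} \approx 0.63429$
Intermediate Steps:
$Z{\left(D \right)} = 5 - 2 D \left(13 + D\right)$ ($Z{\left(D \right)} = 5 - \left(D + D\right) \left(D + 13\right) = 5 - 2 D \left(13 + D\right)$)
$\frac{Z{\left(55 \right)} + 43790}{14941 + 42312} = \frac{\left(5 - 1430 - 2 \cdot 55^{2}\right) + 43790}{14941 + 42312} = \frac{\left(5 - 1430 - 6050\right) + 43790}{57253} = \left(\left(5 - 1430 - 6050\right) + 43790\right) \frac{1}{57253} = \left(-7475 + 43790\right) \frac{1}{57253} = 36315 \cdot \frac{1}{57253} = \frac{36315}{57253}$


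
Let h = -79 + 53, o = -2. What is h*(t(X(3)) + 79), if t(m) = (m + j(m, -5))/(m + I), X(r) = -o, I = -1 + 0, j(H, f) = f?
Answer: -1976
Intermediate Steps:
I = -1
X(r) = 2 (X(r) = -1*(-2) = 2)
h = -26
t(m) = (-5 + m)/(-1 + m) (t(m) = (m - 5)/(m - 1) = (-5 + m)/(-1 + m))
h*(t(X(3)) + 79) = -26*((-5 + 2)/(-1 + 2) + 79) = -26*(-3/1 + 79) = -26*(1*(-3) + 79) = -26*(-3 + 79) = -26*76 = -1976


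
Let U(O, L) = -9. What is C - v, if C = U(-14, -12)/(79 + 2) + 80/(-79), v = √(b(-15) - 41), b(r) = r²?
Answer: -799/711 - 2*√46 ≈ -14.688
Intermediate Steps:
v = 2*√46 (v = √((-15)² - 41) = √(225 - 41) = √184 = 2*√46 ≈ 13.565)
C = -799/711 (C = -9/(79 + 2) + 80/(-79) = -9/81 + 80*(-1/79) = -9*1/81 - 80/79 = -⅑ - 80/79 = -799/711 ≈ -1.1238)
C - v = -799/711 - 2*√46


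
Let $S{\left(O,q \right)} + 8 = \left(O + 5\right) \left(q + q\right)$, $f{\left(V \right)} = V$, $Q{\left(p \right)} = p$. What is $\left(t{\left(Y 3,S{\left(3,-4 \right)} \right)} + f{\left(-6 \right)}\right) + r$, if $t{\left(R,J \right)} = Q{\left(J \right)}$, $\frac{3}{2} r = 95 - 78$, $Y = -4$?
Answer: $- \frac{200}{3} \approx -66.667$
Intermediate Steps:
$r = \frac{34}{3}$ ($r = \frac{2 \left(95 - 78\right)}{3} = \frac{2}{3} \cdot 17 = \frac{34}{3} \approx 11.333$)
$S{\left(O,q \right)} = -8 + 2 q \left(5 + O\right)$ ($S{\left(O,q \right)} = -8 + \left(O + 5\right) \left(q + q\right) = -8 + \left(5 + O\right) 2 q = -8 + 2 q \left(5 + O\right)$)
$t{\left(R,J \right)} = J$
$\left(t{\left(Y 3,S{\left(3,-4 \right)} \right)} + f{\left(-6 \right)}\right) + r = \left(\left(-8 + 10 \left(-4\right) + 2 \cdot 3 \left(-4\right)\right) - 6\right) + \frac{34}{3} = \left(\left(-8 - 40 - 24\right) - 6\right) + \frac{34}{3} = \left(-72 - 6\right) + \frac{34}{3} = -78 + \frac{34}{3} = - \frac{200}{3}$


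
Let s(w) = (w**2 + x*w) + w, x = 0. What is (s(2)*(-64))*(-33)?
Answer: 12672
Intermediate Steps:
s(w) = w + w**2 (s(w) = (w**2 + 0*w) + w = (w**2 + 0) + w = w**2 + w = w + w**2)
(s(2)*(-64))*(-33) = ((2*(1 + 2))*(-64))*(-33) = ((2*3)*(-64))*(-33) = (6*(-64))*(-33) = -384*(-33) = 12672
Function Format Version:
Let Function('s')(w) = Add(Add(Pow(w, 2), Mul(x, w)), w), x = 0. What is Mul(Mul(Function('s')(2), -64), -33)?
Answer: 12672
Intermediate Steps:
Function('s')(w) = Add(w, Pow(w, 2)) (Function('s')(w) = Add(Add(Pow(w, 2), Mul(0, w)), w) = Add(Add(Pow(w, 2), 0), w) = Add(Pow(w, 2), w) = Add(w, Pow(w, 2)))
Mul(Mul(Function('s')(2), -64), -33) = Mul(Mul(Mul(2, Add(1, 2)), -64), -33) = Mul(Mul(Mul(2, 3), -64), -33) = Mul(Mul(6, -64), -33) = Mul(-384, -33) = 12672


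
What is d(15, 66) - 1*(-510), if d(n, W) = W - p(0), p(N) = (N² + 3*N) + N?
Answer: 576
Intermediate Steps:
p(N) = N² + 4*N
d(n, W) = W (d(n, W) = W - 0*(4 + 0) = W - 0*4 = W - 1*0 = W + 0 = W)
d(15, 66) - 1*(-510) = 66 - 1*(-510) = 66 + 510 = 576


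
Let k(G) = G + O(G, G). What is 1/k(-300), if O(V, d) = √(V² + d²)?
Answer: 1/300 + √2/300 ≈ 0.0080474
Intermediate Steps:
k(G) = G + √2*√(G²) (k(G) = G + √(G² + G²) = G + √(2*G²) = G + √2*√(G²))
1/k(-300) = 1/(-300 + √2*√((-300)²)) = 1/(-300 + √2*√90000) = 1/(-300 + √2*300) = 1/(-300 + 300*√2)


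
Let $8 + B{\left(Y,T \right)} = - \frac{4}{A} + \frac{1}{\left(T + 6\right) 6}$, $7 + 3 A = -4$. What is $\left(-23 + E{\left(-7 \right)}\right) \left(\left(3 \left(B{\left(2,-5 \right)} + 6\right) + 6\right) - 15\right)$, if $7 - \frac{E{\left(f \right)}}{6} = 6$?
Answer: $\frac{4199}{22} \approx 190.86$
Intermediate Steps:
$A = - \frac{11}{3}$ ($A = - \frac{7}{3} + \frac{1}{3} \left(-4\right) = - \frac{7}{3} - \frac{4}{3} = - \frac{11}{3} \approx -3.6667$)
$E{\left(f \right)} = 6$ ($E{\left(f \right)} = 42 - 36 = 6$)
$B{\left(Y,T \right)} = - \frac{76}{11} + \frac{1}{6 \left(6 + T\right)}$ ($B{\left(Y,T \right)} = -8 + \left(- \frac{4}{- \frac{11}{3}} + \frac{1}{\left(T + 6\right) 6}\right) = -8 + \left(\left(-4\right) \left(- \frac{3}{11}\right) + \frac{1}{6 + T} \frac{1}{6}\right) = -8 + \left(\frac{12}{11} + \frac{1}{6 \left(6 + T\right)}\right) = - \frac{76}{11} + \frac{1}{6 \left(6 + T\right)}$)
$\left(-23 + E{\left(-7 \right)}\right) \left(\left(3 \left(B{\left(2,-5 \right)} + 6\right) + 6\right) - 15\right) = \left(-23 + 6\right) \left(\left(3 \left(\frac{-2725 - -2280}{66 \left(6 - 5\right)} + 6\right) + 6\right) - 15\right) = - 17 \left(\left(3 \left(\frac{-2725 + 2280}{66 \cdot 1} + 6\right) + 6\right) - 15\right) = - 17 \left(\left(3 \left(\frac{1}{66} \cdot 1 \left(-445\right) + 6\right) + 6\right) - 15\right) = - 17 \left(\left(3 \left(- \frac{445}{66} + 6\right) + 6\right) - 15\right) = - 17 \left(\left(3 \left(- \frac{49}{66}\right) + 6\right) - 15\right) = - 17 \left(\left(- \frac{49}{22} + 6\right) - 15\right) = - 17 \left(\frac{83}{22} - 15\right) = \left(-17\right) \left(- \frac{247}{22}\right) = \frac{4199}{22}$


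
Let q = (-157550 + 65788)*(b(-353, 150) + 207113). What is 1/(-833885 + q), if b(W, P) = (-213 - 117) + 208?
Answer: -1/18994742027 ≈ -5.2646e-11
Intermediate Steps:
b(W, P) = -122 (b(W, P) = -330 + 208 = -122)
q = -18993908142 (q = (-157550 + 65788)*(-122 + 207113) = -91762*206991 = -18993908142)
1/(-833885 + q) = 1/(-833885 - 18993908142) = 1/(-18994742027) = -1/18994742027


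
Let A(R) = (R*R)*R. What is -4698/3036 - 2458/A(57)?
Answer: -146249867/93707658 ≈ -1.5607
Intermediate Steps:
A(R) = R**3 (A(R) = R**2*R = R**3)
-4698/3036 - 2458/A(57) = -4698/3036 - 2458/(57**3) = -4698*1/3036 - 2458/185193 = -783/506 - 2458*1/185193 = -783/506 - 2458/185193 = -146249867/93707658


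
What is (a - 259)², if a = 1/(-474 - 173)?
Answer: 28081045476/418609 ≈ 67082.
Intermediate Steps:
a = -1/647 (a = 1/(-647) = -1/647 ≈ -0.0015456)
(a - 259)² = (-1/647 - 259)² = (-167574/647)² = 28081045476/418609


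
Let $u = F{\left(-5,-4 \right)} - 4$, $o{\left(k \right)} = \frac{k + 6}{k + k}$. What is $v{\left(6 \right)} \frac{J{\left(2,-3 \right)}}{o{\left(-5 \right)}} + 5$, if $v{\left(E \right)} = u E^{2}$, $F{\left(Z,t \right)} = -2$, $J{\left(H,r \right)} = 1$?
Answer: $2165$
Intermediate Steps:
$o{\left(k \right)} = \frac{6 + k}{2 k}$
$u = -6$ ($u = -2 - 4 = -6$)
$v{\left(E \right)} = - 6 E^{2}$
$v{\left(6 \right)} \frac{J{\left(2,-3 \right)}}{o{\left(-5 \right)}} + 5 = - 6 \cdot 6^{2} \cdot 1 \frac{1}{\frac{1}{2} \frac{1}{-5} \left(6 - 5\right)} + 5 = \left(-6\right) 36 \cdot 1 \frac{1}{\frac{1}{2} \left(- \frac{1}{5}\right) 1} + 5 = - 216 \cdot 1 \frac{1}{- \frac{1}{10}} + 5 = - 216 \cdot 1 \left(-10\right) + 5 = \left(-216\right) \left(-10\right) + 5 = 2160 + 5 = 2165$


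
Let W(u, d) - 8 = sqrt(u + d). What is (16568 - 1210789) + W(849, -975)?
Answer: -1194213 + 3*I*sqrt(14) ≈ -1.1942e+6 + 11.225*I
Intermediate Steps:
W(u, d) = 8 + sqrt(d + u) (W(u, d) = 8 + sqrt(u + d) = 8 + sqrt(d + u))
(16568 - 1210789) + W(849, -975) = (16568 - 1210789) + (8 + sqrt(-975 + 849)) = -1194221 + (8 + sqrt(-126)) = -1194221 + (8 + 3*I*sqrt(14)) = -1194213 + 3*I*sqrt(14)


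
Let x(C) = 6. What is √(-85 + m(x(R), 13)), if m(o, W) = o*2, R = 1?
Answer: I*√73 ≈ 8.544*I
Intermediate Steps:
m(o, W) = 2*o
√(-85 + m(x(R), 13)) = √(-85 + 2*6) = √(-85 + 12) = √(-73) = I*√73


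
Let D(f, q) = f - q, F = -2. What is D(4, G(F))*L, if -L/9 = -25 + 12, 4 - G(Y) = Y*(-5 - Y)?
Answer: 702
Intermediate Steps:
G(Y) = 4 - Y*(-5 - Y)
L = 117 (L = -9*(-25 + 12) = -9*(-13) = 117)
D(4, G(F))*L = (4 - (4 + (-2)**2 + 5*(-2)))*117 = (4 - (4 + 4 - 10))*117 = (4 - 1*(-2))*117 = (4 + 2)*117 = 6*117 = 702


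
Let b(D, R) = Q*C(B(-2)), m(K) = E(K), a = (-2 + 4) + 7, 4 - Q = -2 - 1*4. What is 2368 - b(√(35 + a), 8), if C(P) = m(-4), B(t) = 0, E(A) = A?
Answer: 2408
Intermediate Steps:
Q = 10 (Q = 4 - (-2 - 1*4) = 4 - (-2 - 4) = 4 - 1*(-6) = 4 + 6 = 10)
a = 9 (a = 2 + 7 = 9)
m(K) = K
C(P) = -4
b(D, R) = -40 (b(D, R) = 10*(-4) = -40)
2368 - b(√(35 + a), 8) = 2368 - 1*(-40) = 2368 + 40 = 2408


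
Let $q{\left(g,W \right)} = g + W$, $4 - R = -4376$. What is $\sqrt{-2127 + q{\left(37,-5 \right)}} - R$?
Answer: $-4380 + i \sqrt{2095} \approx -4380.0 + 45.771 i$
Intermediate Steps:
$R = 4380$ ($R = 4 - -4376 = 4 + 4376 = 4380$)
$q{\left(g,W \right)} = W + g$
$\sqrt{-2127 + q{\left(37,-5 \right)}} - R = \sqrt{-2127 + \left(-5 + 37\right)} - 4380 = \sqrt{-2127 + 32} - 4380 = \sqrt{-2095} - 4380 = i \sqrt{2095} - 4380 = -4380 + i \sqrt{2095}$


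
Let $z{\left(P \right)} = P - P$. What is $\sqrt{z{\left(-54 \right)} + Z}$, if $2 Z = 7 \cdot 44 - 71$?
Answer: $\frac{\sqrt{474}}{2} \approx 10.886$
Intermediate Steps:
$Z = \frac{237}{2}$ ($Z = \frac{7 \cdot 44 - 71}{2} = \frac{308 - 71}{2} = \frac{1}{2} \cdot 237 = \frac{237}{2} \approx 118.5$)
$z{\left(P \right)} = 0$
$\sqrt{z{\left(-54 \right)} + Z} = \sqrt{0 + \frac{237}{2}} = \sqrt{\frac{237}{2}} = \frac{\sqrt{474}}{2}$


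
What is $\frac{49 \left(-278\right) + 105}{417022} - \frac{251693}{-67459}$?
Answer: $\frac{104049674943}{28131887098} \approx 3.6986$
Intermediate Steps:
$\frac{49 \left(-278\right) + 105}{417022} - \frac{251693}{-67459} = \left(-13622 + 105\right) \frac{1}{417022} - - \frac{251693}{67459} = \left(-13517\right) \frac{1}{417022} + \frac{251693}{67459} = - \frac{13517}{417022} + \frac{251693}{67459} = \frac{104049674943}{28131887098}$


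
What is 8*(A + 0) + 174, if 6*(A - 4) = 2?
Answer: 626/3 ≈ 208.67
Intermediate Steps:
A = 13/3 (A = 4 + (⅙)*2 = 4 + ⅓ = 13/3 ≈ 4.3333)
8*(A + 0) + 174 = 8*(13/3 + 0) + 174 = 8*(13/3) + 174 = 104/3 + 174 = 626/3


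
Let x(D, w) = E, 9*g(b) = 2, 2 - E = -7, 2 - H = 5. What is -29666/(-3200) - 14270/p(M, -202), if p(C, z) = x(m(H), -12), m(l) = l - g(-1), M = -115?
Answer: -22698503/14400 ≈ -1576.3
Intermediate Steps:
H = -3 (H = 2 - 1*5 = 2 - 5 = -3)
E = 9 (E = 2 - 1*(-7) = 2 + 7 = 9)
g(b) = 2/9 (g(b) = (⅑)*2 = 2/9)
m(l) = -2/9 + l (m(l) = l - 1*2/9 = l - 2/9 = -2/9 + l)
x(D, w) = 9
p(C, z) = 9
-29666/(-3200) - 14270/p(M, -202) = -29666/(-3200) - 14270/9 = -29666*(-1/3200) - 14270*⅑ = 14833/1600 - 14270/9 = -22698503/14400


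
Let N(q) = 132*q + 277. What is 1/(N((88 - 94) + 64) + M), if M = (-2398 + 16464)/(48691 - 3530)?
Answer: 45161/358276279 ≈ 0.00012605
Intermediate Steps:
N(q) = 277 + 132*q
M = 14066/45161 ≈ 0.31146
1/(N((88 - 94) + 64) + M) = 1/((277 + 132*((88 - 94) + 64)) + 14066/45161) = 1/((277 + 132*(-6 + 64)) + 14066/45161) = 1/((277 + 132*58) + 14066/45161) = 1/((277 + 7656) + 14066/45161) = 1/(7933 + 14066/45161) = 1/(358276279/45161) = 45161/358276279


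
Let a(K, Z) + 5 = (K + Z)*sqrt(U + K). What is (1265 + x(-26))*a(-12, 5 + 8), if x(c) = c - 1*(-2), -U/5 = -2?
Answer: -6205 + 1241*I*sqrt(2) ≈ -6205.0 + 1755.0*I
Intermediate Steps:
U = 10 (U = -5*(-2) = 10)
a(K, Z) = -5 + sqrt(10 + K)*(K + Z) (a(K, Z) = -5 + (K + Z)*sqrt(10 + K) = -5 + sqrt(10 + K)*(K + Z))
x(c) = 2 + c (x(c) = c + 2 = 2 + c)
(1265 + x(-26))*a(-12, 5 + 8) = (1265 + (2 - 26))*(-5 - 12*sqrt(10 - 12) + (5 + 8)*sqrt(10 - 12)) = (1265 - 24)*(-5 - 12*I*sqrt(2) + 13*sqrt(-2)) = 1241*(-5 - 12*I*sqrt(2) + 13*(I*sqrt(2))) = 1241*(-5 - 12*I*sqrt(2) + 13*I*sqrt(2)) = 1241*(-5 + I*sqrt(2)) = -6205 + 1241*I*sqrt(2)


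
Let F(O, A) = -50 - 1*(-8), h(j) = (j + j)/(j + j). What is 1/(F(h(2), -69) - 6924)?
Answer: -1/6966 ≈ -0.00014355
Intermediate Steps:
h(j) = 1 (h(j) = (2*j)/((2*j)) = (2*j)*(1/(2*j)) = 1)
F(O, A) = -42 (F(O, A) = -50 + 8 = -42)
1/(F(h(2), -69) - 6924) = 1/(-42 - 6924) = 1/(-6966) = -1/6966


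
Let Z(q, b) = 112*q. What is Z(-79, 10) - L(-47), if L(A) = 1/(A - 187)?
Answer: -2070431/234 ≈ -8848.0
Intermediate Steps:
L(A) = 1/(-187 + A)
Z(-79, 10) - L(-47) = 112*(-79) - 1/(-187 - 47) = -8848 - 1/(-234) = -8848 - 1*(-1/234) = -8848 + 1/234 = -2070431/234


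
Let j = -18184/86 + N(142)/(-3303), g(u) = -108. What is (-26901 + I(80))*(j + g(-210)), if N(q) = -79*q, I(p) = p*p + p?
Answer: 101850041546/15781 ≈ 6.4540e+6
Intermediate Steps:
I(p) = p + p² (I(p) = p² + p = p + p²)
j = -29548502/142029 (j = -18184/86 - 79*142/(-3303) = -18184*1/86 - 11218*(-1/3303) = -9092/43 + 11218/3303 = -29548502/142029 ≈ -208.05)
(-26901 + I(80))*(j + g(-210)) = (-26901 + 80*(1 + 80))*(-29548502/142029 - 108) = (-26901 + 80*81)*(-44887634/142029) = (-26901 + 6480)*(-44887634/142029) = -20421*(-44887634/142029) = 101850041546/15781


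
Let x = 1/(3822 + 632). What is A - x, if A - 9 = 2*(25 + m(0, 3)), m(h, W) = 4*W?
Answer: 369681/4454 ≈ 83.000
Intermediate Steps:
A = 83 (A = 9 + 2*(25 + 4*3) = 9 + 2*(25 + 12) = 9 + 2*37 = 9 + 74 = 83)
x = 1/4454 ≈ 0.00022452
A - x = 83 - 1*1/4454 = 83 - 1/4454 = 369681/4454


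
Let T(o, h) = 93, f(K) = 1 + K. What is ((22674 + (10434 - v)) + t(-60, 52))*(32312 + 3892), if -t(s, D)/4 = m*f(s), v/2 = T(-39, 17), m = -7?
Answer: 1132099080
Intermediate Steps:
v = 186 (v = 2*93 = 186)
t(s, D) = 28 + 28*s (t(s, D) = -(-28)*(1 + s) = -4*(-7 - 7*s) = 28 + 28*s)
((22674 + (10434 - v)) + t(-60, 52))*(32312 + 3892) = ((22674 + (10434 - 1*186)) + (28 + 28*(-60)))*(32312 + 3892) = ((22674 + (10434 - 186)) + (28 - 1680))*36204 = ((22674 + 10248) - 1652)*36204 = (32922 - 1652)*36204 = 31270*36204 = 1132099080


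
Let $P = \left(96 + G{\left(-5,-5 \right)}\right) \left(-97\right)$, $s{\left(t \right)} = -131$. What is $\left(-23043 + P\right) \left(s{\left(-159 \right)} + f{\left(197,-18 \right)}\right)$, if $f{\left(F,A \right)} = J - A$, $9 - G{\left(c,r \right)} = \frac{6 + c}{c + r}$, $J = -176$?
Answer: $\frac{96056953}{10} \approx 9.6057 \cdot 10^{6}$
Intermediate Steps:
$G{\left(c,r \right)} = 9 - \frac{6 + c}{c + r}$
$P = - \frac{101947}{10}$ ($P = \left(96 + \frac{-6 + 8 \left(-5\right) + 9 \left(-5\right)}{-5 - 5}\right) \left(-97\right) = \left(96 + \frac{-6 - 40 - 45}{-10}\right) \left(-97\right) = \left(96 - - \frac{91}{10}\right) \left(-97\right) = \left(96 + \frac{91}{10}\right) \left(-97\right) = \frac{1051}{10} \left(-97\right) = - \frac{101947}{10} \approx -10195.0$)
$f{\left(F,A \right)} = -176 - A$
$\left(-23043 + P\right) \left(s{\left(-159 \right)} + f{\left(197,-18 \right)}\right) = \left(-23043 - \frac{101947}{10}\right) \left(-131 - 158\right) = - \frac{332377 \left(-131 + \left(-176 + 18\right)\right)}{10} = - \frac{332377 \left(-131 - 158\right)}{10} = \left(- \frac{332377}{10}\right) \left(-289\right) = \frac{96056953}{10}$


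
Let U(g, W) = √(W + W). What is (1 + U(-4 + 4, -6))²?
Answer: -11 + 4*I*√3 ≈ -11.0 + 6.9282*I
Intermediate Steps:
U(g, W) = √2*√W (U(g, W) = √(2*W) = √2*√W)
(1 + U(-4 + 4, -6))² = (1 + √2*√(-6))² = (1 + √2*(I*√6))² = (1 + 2*I*√3)²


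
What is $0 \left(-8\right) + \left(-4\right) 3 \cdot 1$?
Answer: $-12$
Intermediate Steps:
$0 \left(-8\right) + \left(-4\right) 3 \cdot 1 = 0 - 12 = -12$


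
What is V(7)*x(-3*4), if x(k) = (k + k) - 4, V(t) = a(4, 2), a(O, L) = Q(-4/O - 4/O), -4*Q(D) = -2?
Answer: -14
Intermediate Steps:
Q(D) = ½ (Q(D) = -¼*(-2) = ½)
a(O, L) = ½
V(t) = ½
x(k) = -4 + 2*k (x(k) = 2*k - 4 = -4 + 2*k)
V(7)*x(-3*4) = (-4 + 2*(-3*4))/2 = (-4 + 2*(-12))/2 = (-4 - 24)/2 = (½)*(-28) = -14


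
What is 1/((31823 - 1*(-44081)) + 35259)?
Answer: 1/111163 ≈ 8.9958e-6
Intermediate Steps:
1/((31823 - 1*(-44081)) + 35259) = 1/((31823 + 44081) + 35259) = 1/(75904 + 35259) = 1/111163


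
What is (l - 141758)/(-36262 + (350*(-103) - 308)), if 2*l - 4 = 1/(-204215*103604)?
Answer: 5998402548700321/3072913972506400 ≈ 1.9520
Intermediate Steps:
l = 84629963439/42314981720 (l = 2 + (1/(-204215*103604))/2 = 2 + (-1/204215*1/103604)/2 = 2 + (1/2)*(-1/21157490860) = 2 - 1/42314981720 = 84629963439/42314981720 ≈ 2.0000)
(l - 141758)/(-36262 + (350*(-103) - 308)) = (84629963439/42314981720 - 141758)/(-36262 + (350*(-103) - 308)) = -5998402548700321/(42314981720*(-36262 + (-36050 - 308))) = -5998402548700321/(42314981720*(-36262 - 36358)) = -5998402548700321/42314981720/(-72620) = -5998402548700321/42314981720*(-1/72620) = 5998402548700321/3072913972506400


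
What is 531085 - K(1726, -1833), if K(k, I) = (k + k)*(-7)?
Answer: 555249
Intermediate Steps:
K(k, I) = -14*k (K(k, I) = (2*k)*(-7) = -14*k)
531085 - K(1726, -1833) = 531085 - (-14)*1726 = 531085 - 1*(-24164) = 531085 + 24164 = 555249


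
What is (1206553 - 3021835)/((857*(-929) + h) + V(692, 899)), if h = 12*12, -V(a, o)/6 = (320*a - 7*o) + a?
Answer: 1815282/2091043 ≈ 0.86812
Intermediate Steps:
V(a, o) = -1926*a + 42*o (V(a, o) = -6*((320*a - 7*o) + a) = -6*((-7*o + 320*a) + a) = -6*(-7*o + 321*a) = -1926*a + 42*o)
h = 144
(1206553 - 3021835)/((857*(-929) + h) + V(692, 899)) = (1206553 - 3021835)/((857*(-929) + 144) + (-1926*692 + 42*899)) = -1815282/((-796153 + 144) + (-1332792 + 37758)) = -1815282/(-796009 - 1295034) = -1815282/(-2091043) = -1815282*(-1/2091043) = 1815282/2091043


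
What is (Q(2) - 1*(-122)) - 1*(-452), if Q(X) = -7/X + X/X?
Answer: 1143/2 ≈ 571.50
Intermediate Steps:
Q(X) = 1 - 7/X (Q(X) = -7/X + 1 = 1 - 7/X)
(Q(2) - 1*(-122)) - 1*(-452) = ((-7 + 2)/2 - 1*(-122)) - 1*(-452) = ((½)*(-5) + 122) + 452 = (-5/2 + 122) + 452 = 239/2 + 452 = 1143/2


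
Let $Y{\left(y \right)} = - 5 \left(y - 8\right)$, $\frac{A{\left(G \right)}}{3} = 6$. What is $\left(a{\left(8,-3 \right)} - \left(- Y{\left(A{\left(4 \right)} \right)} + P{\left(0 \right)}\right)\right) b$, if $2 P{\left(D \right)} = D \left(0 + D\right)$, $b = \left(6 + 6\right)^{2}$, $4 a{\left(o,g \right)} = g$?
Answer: $-7308$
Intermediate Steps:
$a{\left(o,g \right)} = \frac{g}{4}$
$A{\left(G \right)} = 18$ ($A{\left(G \right)} = 3 \cdot 6 = 18$)
$b = 144$ ($b = 12^{2} = 144$)
$Y{\left(y \right)} = 40 - 5 y$ ($Y{\left(y \right)} = - 5 \left(-8 + y\right) = 40 - 5 y$)
$P{\left(D \right)} = \frac{D^{2}}{2}$ ($P{\left(D \right)} = \frac{D \left(0 + D\right)}{2} = \frac{D D}{2} = \frac{D^{2}}{2}$)
$\left(a{\left(8,-3 \right)} - \left(- Y{\left(A{\left(4 \right)} \right)} + P{\left(0 \right)}\right)\right) b = \left(\frac{1}{4} \left(-3\right) + \left(\left(40 - 90\right) - \frac{0^{2}}{2}\right)\right) 144 = \left(- \frac{3}{4} + \left(\left(40 - 90\right) - \frac{1}{2} \cdot 0\right)\right) 144 = \left(- \frac{3}{4} - 50\right) 144 = \left(- \frac{203}{4}\right) 144 = -7308$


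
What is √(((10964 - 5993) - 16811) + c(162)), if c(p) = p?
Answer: I*√11678 ≈ 108.06*I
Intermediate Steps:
√(((10964 - 5993) - 16811) + c(162)) = √(((10964 - 5993) - 16811) + 162) = √((4971 - 16811) + 162) = √(-11840 + 162) = √(-11678) = I*√11678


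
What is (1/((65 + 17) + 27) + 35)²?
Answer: 14561856/11881 ≈ 1225.6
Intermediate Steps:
(1/((65 + 17) + 27) + 35)² = (1/(82 + 27) + 35)² = (1/109 + 35)² = (3816/109)² = 14561856/11881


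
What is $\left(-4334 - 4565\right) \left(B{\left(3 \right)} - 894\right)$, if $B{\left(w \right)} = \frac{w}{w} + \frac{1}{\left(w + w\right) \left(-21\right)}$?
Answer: $\frac{1001306581}{126} \approx 7.9469 \cdot 10^{6}$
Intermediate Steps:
$B{\left(w \right)} = 1 - \frac{1}{42 w}$ ($B{\left(w \right)} = 1 + \frac{1}{2 w} \left(- \frac{1}{21}\right) = 1 - \frac{1}{42 w}$)
$\left(-4334 - 4565\right) \left(B{\left(3 \right)} - 894\right) = \left(-4334 - 4565\right) \left(\frac{- \frac{1}{42} + 3}{3} - 894\right) = - 8899 \left(\frac{1}{3} \cdot \frac{125}{42} - 894\right) = - 8899 \left(\frac{125}{126} - 894\right) = \left(-8899\right) \left(- \frac{112519}{126}\right) = \frac{1001306581}{126}$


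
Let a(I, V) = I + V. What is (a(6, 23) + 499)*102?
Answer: 53856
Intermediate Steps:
(a(6, 23) + 499)*102 = ((6 + 23) + 499)*102 = (29 + 499)*102 = 528*102 = 53856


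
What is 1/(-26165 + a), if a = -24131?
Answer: -1/50296 ≈ -1.9882e-5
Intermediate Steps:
1/(-26165 + a) = 1/(-26165 - 24131) = 1/(-50296) = -1/50296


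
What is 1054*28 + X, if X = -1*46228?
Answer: -16716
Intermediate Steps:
X = -46228
1054*28 + X = 1054*28 - 46228 = 29512 - 46228 = -16716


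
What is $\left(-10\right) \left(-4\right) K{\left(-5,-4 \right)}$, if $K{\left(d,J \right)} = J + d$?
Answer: $-360$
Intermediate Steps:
$\left(-10\right) \left(-4\right) K{\left(-5,-4 \right)} = \left(-10\right) \left(-4\right) \left(-4 - 5\right) = 40 \left(-9\right) = -360$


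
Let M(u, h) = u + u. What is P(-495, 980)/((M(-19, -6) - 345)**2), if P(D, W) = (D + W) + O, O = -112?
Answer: 373/146689 ≈ 0.0025428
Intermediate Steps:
M(u, h) = 2*u
P(D, W) = -112 + D + W (P(D, W) = (D + W) - 112 = -112 + D + W)
P(-495, 980)/((M(-19, -6) - 345)**2) = (-112 - 495 + 980)/((2*(-19) - 345)**2) = 373/((-38 - 345)**2) = 373/((-383)**2) = 373/146689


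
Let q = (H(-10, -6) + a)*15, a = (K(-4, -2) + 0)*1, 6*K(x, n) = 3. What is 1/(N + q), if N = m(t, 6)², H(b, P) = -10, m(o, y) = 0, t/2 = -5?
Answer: -2/285 ≈ -0.0070175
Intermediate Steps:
t = -10 (t = 2*(-5) = -10)
K(x, n) = ½ (K(x, n) = (⅙)*3 = ½)
a = ½ (a = (½ + 0)*1 = (½)*1 = ½ ≈ 0.50000)
N = 0 (N = 0² = 0)
q = -285/2 (q = (-10 + ½)*15 = -19/2*15 = -285/2 ≈ -142.50)
1/(N + q) = 1/(0 - 285/2) = 1/(-285/2) = -2/285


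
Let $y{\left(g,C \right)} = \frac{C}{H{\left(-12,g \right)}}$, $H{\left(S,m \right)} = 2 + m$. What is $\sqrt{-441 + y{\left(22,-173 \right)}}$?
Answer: $\frac{i \sqrt{64542}}{12} \approx 21.171 i$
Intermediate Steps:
$y{\left(g,C \right)} = \frac{C}{2 + g}$
$\sqrt{-441 + y{\left(22,-173 \right)}} = \sqrt{-441 - \frac{173}{2 + 22}} = \sqrt{-441 - \frac{173}{24}} = \sqrt{- \frac{10757}{24}} = \frac{i \sqrt{64542}}{12}$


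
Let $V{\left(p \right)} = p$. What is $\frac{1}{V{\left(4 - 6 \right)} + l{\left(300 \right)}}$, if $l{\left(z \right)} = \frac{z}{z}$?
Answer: $-1$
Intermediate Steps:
$l{\left(z \right)} = 1$
$\frac{1}{V{\left(4 - 6 \right)} + l{\left(300 \right)}} = \frac{1}{\left(4 - 6\right) + 1} = \frac{1}{-2 + 1} = \frac{1}{-1} = -1$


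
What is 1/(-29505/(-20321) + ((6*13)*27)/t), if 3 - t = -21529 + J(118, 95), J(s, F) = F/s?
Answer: 567353611/879260703 ≈ 0.64526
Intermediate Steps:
t = 2540681/118 (t = 3 - (-21529 + 95/118) = 3 - 1*(-2540327/118) = 3 + 2540327/118 = 2540681/118 ≈ 21531.)
1/(-29505/(-20321) + ((6*13)*27)/t) = 1/(-29505/(-20321) + ((6*13)*27)/(2540681/118)) = 1/(-29505*(-1/20321) + (78*27)*(118/2540681)) = 1/(4215/2903 + 2106*(118/2540681)) = 1/(4215/2903 + 19116/195437) = 1/(879260703/567353611) = 567353611/879260703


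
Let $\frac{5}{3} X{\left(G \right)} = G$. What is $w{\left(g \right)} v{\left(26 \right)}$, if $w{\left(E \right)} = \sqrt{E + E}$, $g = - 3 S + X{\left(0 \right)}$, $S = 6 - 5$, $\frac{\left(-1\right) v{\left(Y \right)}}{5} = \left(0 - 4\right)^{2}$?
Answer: $- 80 i \sqrt{6} \approx - 195.96 i$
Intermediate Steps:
$X{\left(G \right)} = \frac{3 G}{5}$
$v{\left(Y \right)} = -80$ ($v{\left(Y \right)} = - 5 \left(0 - 4\right)^{2} = - 5 \left(-4\right)^{2} = \left(-5\right) 16 = -80$)
$S = 1$
$g = -3$ ($g = \left(-3\right) 1 + \frac{3}{5} \cdot 0 = -3 + 0 = -3$)
$w{\left(E \right)} = \sqrt{2} \sqrt{E}$ ($w{\left(E \right)} = \sqrt{2 E} = \sqrt{2} \sqrt{E}$)
$w{\left(g \right)} v{\left(26 \right)} = \sqrt{2} \sqrt{-3} \left(-80\right) = \sqrt{2} i \sqrt{3} \left(-80\right) = i \sqrt{6} \left(-80\right) = - 80 i \sqrt{6}$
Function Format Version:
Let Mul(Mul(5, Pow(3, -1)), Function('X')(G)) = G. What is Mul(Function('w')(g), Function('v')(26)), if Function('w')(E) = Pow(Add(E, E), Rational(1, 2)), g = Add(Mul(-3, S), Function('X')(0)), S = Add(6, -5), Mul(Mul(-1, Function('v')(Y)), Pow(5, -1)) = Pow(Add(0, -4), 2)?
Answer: Mul(-80, I, Pow(6, Rational(1, 2))) ≈ Mul(-195.96, I)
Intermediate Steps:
Function('X')(G) = Mul(Rational(3, 5), G)
Function('v')(Y) = -80 (Function('v')(Y) = Mul(-5, Pow(Add(0, -4), 2)) = Mul(-5, Pow(-4, 2)) = Mul(-5, 16) = -80)
S = 1
g = -3 (g = Add(Mul(-3, 1), Mul(Rational(3, 5), 0)) = Add(-3, 0) = -3)
Function('w')(E) = Mul(Pow(2, Rational(1, 2)), Pow(E, Rational(1, 2))) (Function('w')(E) = Pow(Mul(2, E), Rational(1, 2)) = Mul(Pow(2, Rational(1, 2)), Pow(E, Rational(1, 2))))
Mul(Function('w')(g), Function('v')(26)) = Mul(Mul(Pow(2, Rational(1, 2)), Pow(-3, Rational(1, 2))), -80) = Mul(Mul(Pow(2, Rational(1, 2)), Mul(I, Pow(3, Rational(1, 2)))), -80) = Mul(Mul(I, Pow(6, Rational(1, 2))), -80) = Mul(-80, I, Pow(6, Rational(1, 2)))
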